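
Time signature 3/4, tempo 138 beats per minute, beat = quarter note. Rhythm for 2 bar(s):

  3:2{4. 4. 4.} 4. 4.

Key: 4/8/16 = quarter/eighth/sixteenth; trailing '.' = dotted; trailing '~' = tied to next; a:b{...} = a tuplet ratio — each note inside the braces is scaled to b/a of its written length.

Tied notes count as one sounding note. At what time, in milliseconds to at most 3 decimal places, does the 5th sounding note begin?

1. 0.0ms @ 0 + 434.783ms (1)
2. 434.783ms @ 1 + 434.783ms (1)
3. 869.565ms @ 2 + 434.783ms (1)
4. 1304.348ms @ 3 + 652.174ms (3/2)
5. 1956.522ms @ 9/2 + 652.174ms (3/2)

note 5 onset = 9/2b = 1956.522ms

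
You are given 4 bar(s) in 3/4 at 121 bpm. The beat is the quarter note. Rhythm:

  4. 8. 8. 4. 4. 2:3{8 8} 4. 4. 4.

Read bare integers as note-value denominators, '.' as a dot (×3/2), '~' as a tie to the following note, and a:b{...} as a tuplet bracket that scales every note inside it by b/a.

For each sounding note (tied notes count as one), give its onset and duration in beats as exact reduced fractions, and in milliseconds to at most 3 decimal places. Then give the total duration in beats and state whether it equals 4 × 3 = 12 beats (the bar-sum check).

1) 0.0ms=0b +743.802ms=3/2b
2) 743.802ms=3/2b +371.901ms=3/4b
3) 1115.702ms=9/4b +371.901ms=3/4b
4) 1487.603ms=3b +743.802ms=3/2b
5) 2231.405ms=9/2b +743.802ms=3/2b
6) 2975.207ms=6b +371.901ms=3/4b
7) 3347.107ms=27/4b +371.901ms=3/4b
8) 3719.008ms=15/2b +743.802ms=3/2b
9) 4462.81ms=9b +743.802ms=3/2b
10) 5206.612ms=21/2b +743.802ms=3/2b
Σ=12b of 12 (121bpm 3/4) — PASS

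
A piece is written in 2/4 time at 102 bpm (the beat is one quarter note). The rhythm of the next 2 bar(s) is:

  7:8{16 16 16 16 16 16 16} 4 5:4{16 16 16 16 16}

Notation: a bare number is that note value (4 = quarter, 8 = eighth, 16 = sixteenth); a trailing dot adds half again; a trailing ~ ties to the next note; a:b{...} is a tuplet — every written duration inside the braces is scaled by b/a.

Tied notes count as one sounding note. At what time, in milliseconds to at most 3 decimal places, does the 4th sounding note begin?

1. 0.0ms @ 0 + 168.067ms (2/7)
2. 168.067ms @ 2/7 + 168.067ms (2/7)
3. 336.134ms @ 4/7 + 168.067ms (2/7)
4. 504.202ms @ 6/7 + 168.067ms (2/7)
5. 672.269ms @ 8/7 + 168.067ms (2/7)
6. 840.336ms @ 10/7 + 168.067ms (2/7)
7. 1008.403ms @ 12/7 + 168.067ms (2/7)
8. 1176.471ms @ 2 + 588.235ms (1)
9. 1764.706ms @ 3 + 117.647ms (1/5)
10. 1882.353ms @ 16/5 + 117.647ms (1/5)
11. 2000.0ms @ 17/5 + 117.647ms (1/5)
12. 2117.647ms @ 18/5 + 117.647ms (1/5)
13. 2235.294ms @ 19/5 + 117.647ms (1/5)

note 4 onset = 6/7b = 504.202ms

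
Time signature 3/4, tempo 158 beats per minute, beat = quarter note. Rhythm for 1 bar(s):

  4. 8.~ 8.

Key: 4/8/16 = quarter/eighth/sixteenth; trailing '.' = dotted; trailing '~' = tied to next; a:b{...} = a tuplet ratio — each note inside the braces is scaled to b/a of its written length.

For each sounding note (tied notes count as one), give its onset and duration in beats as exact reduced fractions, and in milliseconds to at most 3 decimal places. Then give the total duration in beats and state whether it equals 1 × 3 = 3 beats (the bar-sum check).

1) 0.0ms=0b +569.62ms=3/2b
2) 569.62ms=3/2b +569.62ms=3/2b
Σ=3b of 3 (158bpm 3/4) — PASS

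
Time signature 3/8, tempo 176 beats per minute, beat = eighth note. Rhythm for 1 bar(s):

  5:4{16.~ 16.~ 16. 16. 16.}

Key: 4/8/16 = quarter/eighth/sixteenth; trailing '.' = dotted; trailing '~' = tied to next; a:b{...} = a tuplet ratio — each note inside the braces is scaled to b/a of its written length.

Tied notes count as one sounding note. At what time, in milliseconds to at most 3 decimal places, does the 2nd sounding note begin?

1. 0.0ms @ 0 + 613.636ms (9/5)
2. 613.636ms @ 9/5 + 204.545ms (3/5)
3. 818.182ms @ 12/5 + 204.545ms (3/5)

note 2 onset = 9/5b = 613.636ms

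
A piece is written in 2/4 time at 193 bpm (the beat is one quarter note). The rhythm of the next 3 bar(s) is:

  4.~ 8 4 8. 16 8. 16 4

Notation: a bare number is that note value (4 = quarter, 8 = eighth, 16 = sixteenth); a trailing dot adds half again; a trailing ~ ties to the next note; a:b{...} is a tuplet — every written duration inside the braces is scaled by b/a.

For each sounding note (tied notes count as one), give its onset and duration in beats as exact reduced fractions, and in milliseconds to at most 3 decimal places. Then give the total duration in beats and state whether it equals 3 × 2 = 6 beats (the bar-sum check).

1) 0.0ms=0b +621.762ms=2b
2) 621.762ms=2b +310.881ms=1b
3) 932.642ms=3b +233.161ms=3/4b
4) 1165.803ms=15/4b +77.72ms=1/4b
5) 1243.523ms=4b +233.161ms=3/4b
6) 1476.684ms=19/4b +77.72ms=1/4b
7) 1554.404ms=5b +310.881ms=1b
Σ=6b of 6 (193bpm 2/4) — PASS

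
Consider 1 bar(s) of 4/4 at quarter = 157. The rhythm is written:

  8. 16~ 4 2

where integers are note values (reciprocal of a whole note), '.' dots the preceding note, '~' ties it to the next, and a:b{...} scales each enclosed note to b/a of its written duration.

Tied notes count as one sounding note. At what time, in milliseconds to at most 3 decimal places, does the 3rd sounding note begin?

note 3 onset = 2b = 764.331ms

1. 0.0ms @ 0 + 286.624ms (3/4)
2. 286.624ms @ 3/4 + 477.707ms (5/4)
3. 764.331ms @ 2 + 764.331ms (2)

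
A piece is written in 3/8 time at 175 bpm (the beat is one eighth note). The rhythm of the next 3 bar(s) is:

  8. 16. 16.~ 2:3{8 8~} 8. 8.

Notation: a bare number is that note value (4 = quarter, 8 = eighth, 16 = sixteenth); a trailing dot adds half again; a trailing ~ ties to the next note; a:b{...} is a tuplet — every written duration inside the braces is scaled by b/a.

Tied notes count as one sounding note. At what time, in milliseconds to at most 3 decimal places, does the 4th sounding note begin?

1. 0.0ms @ 0 + 514.286ms (3/2)
2. 514.286ms @ 3/2 + 257.143ms (3/4)
3. 771.429ms @ 9/4 + 771.429ms (9/4)
4. 1542.857ms @ 9/2 + 1028.571ms (3)
5. 2571.429ms @ 15/2 + 514.286ms (3/2)

note 4 onset = 9/2b = 1542.857ms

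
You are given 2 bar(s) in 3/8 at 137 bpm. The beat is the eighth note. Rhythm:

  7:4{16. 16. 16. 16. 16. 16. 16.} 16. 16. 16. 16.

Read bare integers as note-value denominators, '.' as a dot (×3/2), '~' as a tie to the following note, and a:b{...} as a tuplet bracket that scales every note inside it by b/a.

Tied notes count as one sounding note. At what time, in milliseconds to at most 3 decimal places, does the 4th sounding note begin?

note 4 onset = 9/7b = 563.087ms

1. 0.0ms @ 0 + 187.696ms (3/7)
2. 187.696ms @ 3/7 + 187.696ms (3/7)
3. 375.391ms @ 6/7 + 187.696ms (3/7)
4. 563.087ms @ 9/7 + 187.696ms (3/7)
5. 750.782ms @ 12/7 + 187.696ms (3/7)
6. 938.478ms @ 15/7 + 187.696ms (3/7)
7. 1126.173ms @ 18/7 + 187.696ms (3/7)
8. 1313.869ms @ 3 + 328.467ms (3/4)
9. 1642.336ms @ 15/4 + 328.467ms (3/4)
10. 1970.803ms @ 9/2 + 328.467ms (3/4)
11. 2299.27ms @ 21/4 + 328.467ms (3/4)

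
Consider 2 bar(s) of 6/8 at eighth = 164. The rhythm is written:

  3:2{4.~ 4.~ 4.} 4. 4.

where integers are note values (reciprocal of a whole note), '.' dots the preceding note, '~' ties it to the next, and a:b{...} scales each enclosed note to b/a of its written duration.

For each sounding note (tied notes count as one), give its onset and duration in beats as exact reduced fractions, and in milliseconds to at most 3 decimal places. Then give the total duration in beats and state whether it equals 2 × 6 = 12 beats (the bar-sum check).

1) 0.0ms=0b +2195.122ms=6b
2) 2195.122ms=6b +1097.561ms=3b
3) 3292.683ms=9b +1097.561ms=3b
Σ=12b of 12 (164bpm 6/8) — PASS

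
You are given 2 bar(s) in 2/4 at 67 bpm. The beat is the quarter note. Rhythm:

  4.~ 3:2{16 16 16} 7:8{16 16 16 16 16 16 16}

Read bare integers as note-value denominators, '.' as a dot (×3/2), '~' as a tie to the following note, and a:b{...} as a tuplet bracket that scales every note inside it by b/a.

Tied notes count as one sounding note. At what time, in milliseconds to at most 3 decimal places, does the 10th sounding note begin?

note 10 onset = 26/7b = 3326.226ms

1. 0.0ms @ 0 + 1492.537ms (5/3)
2. 1492.537ms @ 5/3 + 149.254ms (1/6)
3. 1641.791ms @ 11/6 + 149.254ms (1/6)
4. 1791.045ms @ 2 + 255.864ms (2/7)
5. 2046.908ms @ 16/7 + 255.864ms (2/7)
6. 2302.772ms @ 18/7 + 255.864ms (2/7)
7. 2558.635ms @ 20/7 + 255.864ms (2/7)
8. 2814.499ms @ 22/7 + 255.864ms (2/7)
9. 3070.362ms @ 24/7 + 255.864ms (2/7)
10. 3326.226ms @ 26/7 + 255.864ms (2/7)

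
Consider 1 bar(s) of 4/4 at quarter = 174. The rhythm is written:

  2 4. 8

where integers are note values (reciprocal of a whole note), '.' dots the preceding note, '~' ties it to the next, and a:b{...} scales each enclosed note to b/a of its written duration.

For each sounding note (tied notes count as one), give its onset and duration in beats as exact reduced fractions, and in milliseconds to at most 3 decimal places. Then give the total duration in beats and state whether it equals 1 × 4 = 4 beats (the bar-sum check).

1) 0.0ms=0b +689.655ms=2b
2) 689.655ms=2b +517.241ms=3/2b
3) 1206.897ms=7/2b +172.414ms=1/2b
Σ=4b of 4 (174bpm 4/4) — PASS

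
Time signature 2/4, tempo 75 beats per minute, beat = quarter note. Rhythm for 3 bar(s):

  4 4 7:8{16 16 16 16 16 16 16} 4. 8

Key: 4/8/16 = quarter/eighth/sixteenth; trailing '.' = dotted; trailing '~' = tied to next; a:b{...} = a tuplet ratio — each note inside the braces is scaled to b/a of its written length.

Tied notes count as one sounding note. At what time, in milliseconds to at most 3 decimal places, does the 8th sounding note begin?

1. 0.0ms @ 0 + 800.0ms (1)
2. 800.0ms @ 1 + 800.0ms (1)
3. 1600.0ms @ 2 + 228.571ms (2/7)
4. 1828.571ms @ 16/7 + 228.571ms (2/7)
5. 2057.143ms @ 18/7 + 228.571ms (2/7)
6. 2285.714ms @ 20/7 + 228.571ms (2/7)
7. 2514.286ms @ 22/7 + 228.571ms (2/7)
8. 2742.857ms @ 24/7 + 228.571ms (2/7)
9. 2971.429ms @ 26/7 + 228.571ms (2/7)
10. 3200.0ms @ 4 + 1200.0ms (3/2)
11. 4400.0ms @ 11/2 + 400.0ms (1/2)

note 8 onset = 24/7b = 2742.857ms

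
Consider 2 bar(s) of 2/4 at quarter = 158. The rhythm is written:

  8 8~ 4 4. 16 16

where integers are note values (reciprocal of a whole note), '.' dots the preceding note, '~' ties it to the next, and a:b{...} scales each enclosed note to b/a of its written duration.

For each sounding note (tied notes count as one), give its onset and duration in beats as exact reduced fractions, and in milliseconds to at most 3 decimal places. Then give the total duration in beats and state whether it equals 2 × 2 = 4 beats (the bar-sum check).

1) 0.0ms=0b +189.873ms=1/2b
2) 189.873ms=1/2b +569.62ms=3/2b
3) 759.494ms=2b +569.62ms=3/2b
4) 1329.114ms=7/2b +94.937ms=1/4b
5) 1424.051ms=15/4b +94.937ms=1/4b
Σ=4b of 4 (158bpm 2/4) — PASS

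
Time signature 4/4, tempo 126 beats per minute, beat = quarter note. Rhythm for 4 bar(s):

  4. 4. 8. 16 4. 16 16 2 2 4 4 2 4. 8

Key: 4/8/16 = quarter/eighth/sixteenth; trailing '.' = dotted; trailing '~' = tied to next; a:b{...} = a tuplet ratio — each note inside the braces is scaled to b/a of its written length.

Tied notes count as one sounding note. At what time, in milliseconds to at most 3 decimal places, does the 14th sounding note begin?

1. 0.0ms @ 0 + 714.286ms (3/2)
2. 714.286ms @ 3/2 + 714.286ms (3/2)
3. 1428.571ms @ 3 + 357.143ms (3/4)
4. 1785.714ms @ 15/4 + 119.048ms (1/4)
5. 1904.762ms @ 4 + 714.286ms (3/2)
6. 2619.048ms @ 11/2 + 119.048ms (1/4)
7. 2738.095ms @ 23/4 + 119.048ms (1/4)
8. 2857.143ms @ 6 + 952.381ms (2)
9. 3809.524ms @ 8 + 952.381ms (2)
10. 4761.905ms @ 10 + 476.19ms (1)
11. 5238.095ms @ 11 + 476.19ms (1)
12. 5714.286ms @ 12 + 952.381ms (2)
13. 6666.667ms @ 14 + 714.286ms (3/2)
14. 7380.952ms @ 31/2 + 238.095ms (1/2)

note 14 onset = 31/2b = 7380.952ms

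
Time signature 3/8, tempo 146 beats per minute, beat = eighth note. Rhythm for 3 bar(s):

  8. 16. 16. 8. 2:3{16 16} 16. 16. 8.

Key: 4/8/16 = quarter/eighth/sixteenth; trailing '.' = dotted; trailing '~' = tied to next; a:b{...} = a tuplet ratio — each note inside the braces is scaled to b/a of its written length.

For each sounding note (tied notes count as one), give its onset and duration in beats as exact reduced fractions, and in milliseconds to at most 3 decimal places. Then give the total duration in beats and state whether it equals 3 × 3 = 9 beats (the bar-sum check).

1) 0.0ms=0b +616.438ms=3/2b
2) 616.438ms=3/2b +308.219ms=3/4b
3) 924.658ms=9/4b +308.219ms=3/4b
4) 1232.877ms=3b +616.438ms=3/2b
5) 1849.315ms=9/2b +308.219ms=3/4b
6) 2157.534ms=21/4b +308.219ms=3/4b
7) 2465.753ms=6b +308.219ms=3/4b
8) 2773.973ms=27/4b +308.219ms=3/4b
9) 3082.192ms=15/2b +616.438ms=3/2b
Σ=9b of 9 (146bpm 3/8) — PASS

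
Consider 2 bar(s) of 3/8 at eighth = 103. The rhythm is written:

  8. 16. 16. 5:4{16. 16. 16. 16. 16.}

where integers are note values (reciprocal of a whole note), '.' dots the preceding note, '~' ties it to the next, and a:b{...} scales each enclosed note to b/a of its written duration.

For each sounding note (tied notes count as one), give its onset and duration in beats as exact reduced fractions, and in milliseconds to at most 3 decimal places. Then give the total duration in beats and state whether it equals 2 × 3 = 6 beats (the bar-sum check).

1) 0.0ms=0b +873.786ms=3/2b
2) 873.786ms=3/2b +436.893ms=3/4b
3) 1310.68ms=9/4b +436.893ms=3/4b
4) 1747.573ms=3b +349.515ms=3/5b
5) 2097.087ms=18/5b +349.515ms=3/5b
6) 2446.602ms=21/5b +349.515ms=3/5b
7) 2796.117ms=24/5b +349.515ms=3/5b
8) 3145.631ms=27/5b +349.515ms=3/5b
Σ=6b of 6 (103bpm 3/8) — PASS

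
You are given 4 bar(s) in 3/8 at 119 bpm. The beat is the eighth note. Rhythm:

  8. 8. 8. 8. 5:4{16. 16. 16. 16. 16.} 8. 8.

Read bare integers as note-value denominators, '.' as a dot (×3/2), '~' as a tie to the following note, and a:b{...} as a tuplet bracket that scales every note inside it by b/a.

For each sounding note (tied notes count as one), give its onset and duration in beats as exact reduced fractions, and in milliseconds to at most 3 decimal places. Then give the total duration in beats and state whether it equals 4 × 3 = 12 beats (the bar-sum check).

1) 0.0ms=0b +756.303ms=3/2b
2) 756.303ms=3/2b +756.303ms=3/2b
3) 1512.605ms=3b +756.303ms=3/2b
4) 2268.908ms=9/2b +756.303ms=3/2b
5) 3025.21ms=6b +302.521ms=3/5b
6) 3327.731ms=33/5b +302.521ms=3/5b
7) 3630.252ms=36/5b +302.521ms=3/5b
8) 3932.773ms=39/5b +302.521ms=3/5b
9) 4235.294ms=42/5b +302.521ms=3/5b
10) 4537.815ms=9b +756.303ms=3/2b
11) 5294.118ms=21/2b +756.303ms=3/2b
Σ=12b of 12 (119bpm 3/8) — PASS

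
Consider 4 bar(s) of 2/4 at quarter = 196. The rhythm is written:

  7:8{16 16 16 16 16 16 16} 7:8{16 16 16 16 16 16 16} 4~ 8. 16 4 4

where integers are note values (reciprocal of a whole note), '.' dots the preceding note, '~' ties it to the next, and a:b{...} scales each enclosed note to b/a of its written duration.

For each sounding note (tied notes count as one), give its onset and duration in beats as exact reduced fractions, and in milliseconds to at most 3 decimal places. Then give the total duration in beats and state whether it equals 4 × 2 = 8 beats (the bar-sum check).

1) 0.0ms=0b +87.464ms=2/7b
2) 87.464ms=2/7b +87.464ms=2/7b
3) 174.927ms=4/7b +87.464ms=2/7b
4) 262.391ms=6/7b +87.464ms=2/7b
5) 349.854ms=8/7b +87.464ms=2/7b
6) 437.318ms=10/7b +87.464ms=2/7b
7) 524.781ms=12/7b +87.464ms=2/7b
8) 612.245ms=2b +87.464ms=2/7b
9) 699.708ms=16/7b +87.464ms=2/7b
10) 787.172ms=18/7b +87.464ms=2/7b
11) 874.636ms=20/7b +87.464ms=2/7b
12) 962.099ms=22/7b +87.464ms=2/7b
13) 1049.563ms=24/7b +87.464ms=2/7b
14) 1137.026ms=26/7b +87.464ms=2/7b
15) 1224.49ms=4b +535.714ms=7/4b
16) 1760.204ms=23/4b +76.531ms=1/4b
17) 1836.735ms=6b +306.122ms=1b
18) 2142.857ms=7b +306.122ms=1b
Σ=8b of 8 (196bpm 2/4) — PASS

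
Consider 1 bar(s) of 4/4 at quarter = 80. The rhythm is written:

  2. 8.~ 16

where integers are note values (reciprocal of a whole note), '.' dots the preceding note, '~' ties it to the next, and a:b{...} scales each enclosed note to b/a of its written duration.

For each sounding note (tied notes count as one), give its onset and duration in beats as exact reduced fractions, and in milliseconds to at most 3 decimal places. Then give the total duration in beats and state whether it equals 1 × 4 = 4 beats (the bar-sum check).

1) 0.0ms=0b +2250.0ms=3b
2) 2250.0ms=3b +750.0ms=1b
Σ=4b of 4 (80bpm 4/4) — PASS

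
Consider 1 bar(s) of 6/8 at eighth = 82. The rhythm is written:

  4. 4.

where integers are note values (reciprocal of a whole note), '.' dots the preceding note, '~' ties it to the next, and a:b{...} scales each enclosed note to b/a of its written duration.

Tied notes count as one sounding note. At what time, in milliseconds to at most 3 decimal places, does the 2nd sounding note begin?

1. 0.0ms @ 0 + 2195.122ms (3)
2. 2195.122ms @ 3 + 2195.122ms (3)

note 2 onset = 3b = 2195.122ms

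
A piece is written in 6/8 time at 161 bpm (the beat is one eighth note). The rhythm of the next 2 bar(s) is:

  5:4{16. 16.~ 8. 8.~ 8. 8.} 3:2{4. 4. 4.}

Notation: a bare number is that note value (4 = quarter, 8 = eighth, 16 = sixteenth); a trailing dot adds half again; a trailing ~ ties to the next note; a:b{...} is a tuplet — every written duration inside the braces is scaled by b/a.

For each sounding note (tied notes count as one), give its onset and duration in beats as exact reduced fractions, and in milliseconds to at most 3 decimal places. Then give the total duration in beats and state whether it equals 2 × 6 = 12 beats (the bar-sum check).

1) 0.0ms=0b +223.602ms=3/5b
2) 223.602ms=3/5b +670.807ms=9/5b
3) 894.41ms=12/5b +894.41ms=12/5b
4) 1788.82ms=24/5b +447.205ms=6/5b
5) 2236.025ms=6b +745.342ms=2b
6) 2981.366ms=8b +745.342ms=2b
7) 3726.708ms=10b +745.342ms=2b
Σ=12b of 12 (161bpm 6/8) — PASS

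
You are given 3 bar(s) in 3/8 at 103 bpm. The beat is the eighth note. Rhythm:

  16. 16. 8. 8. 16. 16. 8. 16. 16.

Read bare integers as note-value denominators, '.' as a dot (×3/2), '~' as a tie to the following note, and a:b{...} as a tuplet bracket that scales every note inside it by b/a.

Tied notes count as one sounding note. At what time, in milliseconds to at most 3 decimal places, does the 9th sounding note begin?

1. 0.0ms @ 0 + 436.893ms (3/4)
2. 436.893ms @ 3/4 + 436.893ms (3/4)
3. 873.786ms @ 3/2 + 873.786ms (3/2)
4. 1747.573ms @ 3 + 873.786ms (3/2)
5. 2621.359ms @ 9/2 + 436.893ms (3/4)
6. 3058.252ms @ 21/4 + 436.893ms (3/4)
7. 3495.146ms @ 6 + 873.786ms (3/2)
8. 4368.932ms @ 15/2 + 436.893ms (3/4)
9. 4805.825ms @ 33/4 + 436.893ms (3/4)

note 9 onset = 33/4b = 4805.825ms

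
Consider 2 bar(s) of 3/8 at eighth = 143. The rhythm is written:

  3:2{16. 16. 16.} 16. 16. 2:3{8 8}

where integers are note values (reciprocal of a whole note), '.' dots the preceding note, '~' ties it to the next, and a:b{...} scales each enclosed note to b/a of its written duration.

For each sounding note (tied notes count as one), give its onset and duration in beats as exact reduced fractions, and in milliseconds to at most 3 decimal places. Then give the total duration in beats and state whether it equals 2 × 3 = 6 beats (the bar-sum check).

1) 0.0ms=0b +209.79ms=1/2b
2) 209.79ms=1/2b +209.79ms=1/2b
3) 419.58ms=1b +209.79ms=1/2b
4) 629.371ms=3/2b +314.685ms=3/4b
5) 944.056ms=9/4b +314.685ms=3/4b
6) 1258.741ms=3b +629.371ms=3/2b
7) 1888.112ms=9/2b +629.371ms=3/2b
Σ=6b of 6 (143bpm 3/8) — PASS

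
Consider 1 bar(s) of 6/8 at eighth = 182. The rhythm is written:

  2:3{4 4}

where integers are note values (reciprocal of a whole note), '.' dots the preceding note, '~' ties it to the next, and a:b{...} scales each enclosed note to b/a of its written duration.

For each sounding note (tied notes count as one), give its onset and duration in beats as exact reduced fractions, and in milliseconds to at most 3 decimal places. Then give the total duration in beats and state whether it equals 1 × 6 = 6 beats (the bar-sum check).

1) 0.0ms=0b +989.011ms=3b
2) 989.011ms=3b +989.011ms=3b
Σ=6b of 6 (182bpm 6/8) — PASS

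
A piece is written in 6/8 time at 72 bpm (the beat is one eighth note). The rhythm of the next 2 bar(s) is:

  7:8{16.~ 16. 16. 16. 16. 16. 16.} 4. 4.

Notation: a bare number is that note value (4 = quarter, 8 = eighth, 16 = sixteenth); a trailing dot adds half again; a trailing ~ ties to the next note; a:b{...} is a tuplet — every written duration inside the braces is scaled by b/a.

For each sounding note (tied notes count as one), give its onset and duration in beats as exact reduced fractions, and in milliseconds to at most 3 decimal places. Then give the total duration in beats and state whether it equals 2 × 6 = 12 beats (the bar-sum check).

1) 0.0ms=0b +1428.571ms=12/7b
2) 1428.571ms=12/7b +714.286ms=6/7b
3) 2142.857ms=18/7b +714.286ms=6/7b
4) 2857.143ms=24/7b +714.286ms=6/7b
5) 3571.429ms=30/7b +714.286ms=6/7b
6) 4285.714ms=36/7b +714.286ms=6/7b
7) 5000.0ms=6b +2500.0ms=3b
8) 7500.0ms=9b +2500.0ms=3b
Σ=12b of 12 (72bpm 6/8) — PASS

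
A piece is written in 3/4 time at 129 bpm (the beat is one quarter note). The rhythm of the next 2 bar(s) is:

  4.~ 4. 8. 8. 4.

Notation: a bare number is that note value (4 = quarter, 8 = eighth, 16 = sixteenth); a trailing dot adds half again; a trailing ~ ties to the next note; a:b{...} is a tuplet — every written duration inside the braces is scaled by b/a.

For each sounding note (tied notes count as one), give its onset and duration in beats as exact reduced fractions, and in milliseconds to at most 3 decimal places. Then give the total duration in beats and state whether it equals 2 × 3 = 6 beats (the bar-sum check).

1) 0.0ms=0b +1395.349ms=3b
2) 1395.349ms=3b +348.837ms=3/4b
3) 1744.186ms=15/4b +348.837ms=3/4b
4) 2093.023ms=9/2b +697.674ms=3/2b
Σ=6b of 6 (129bpm 3/4) — PASS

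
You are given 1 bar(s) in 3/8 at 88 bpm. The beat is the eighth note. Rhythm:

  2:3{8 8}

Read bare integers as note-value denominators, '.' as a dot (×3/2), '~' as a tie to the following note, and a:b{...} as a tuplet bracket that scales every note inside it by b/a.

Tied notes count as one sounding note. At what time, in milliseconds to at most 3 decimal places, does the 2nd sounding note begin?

note 2 onset = 3/2b = 1022.727ms

1. 0.0ms @ 0 + 1022.727ms (3/2)
2. 1022.727ms @ 3/2 + 1022.727ms (3/2)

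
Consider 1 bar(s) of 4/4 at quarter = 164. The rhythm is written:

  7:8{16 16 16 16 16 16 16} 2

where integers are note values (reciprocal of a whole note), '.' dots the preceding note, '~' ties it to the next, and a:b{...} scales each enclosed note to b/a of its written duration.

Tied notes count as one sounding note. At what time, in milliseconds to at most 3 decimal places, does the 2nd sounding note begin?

1. 0.0ms @ 0 + 104.53ms (2/7)
2. 104.53ms @ 2/7 + 104.53ms (2/7)
3. 209.059ms @ 4/7 + 104.53ms (2/7)
4. 313.589ms @ 6/7 + 104.53ms (2/7)
5. 418.118ms @ 8/7 + 104.53ms (2/7)
6. 522.648ms @ 10/7 + 104.53ms (2/7)
7. 627.178ms @ 12/7 + 104.53ms (2/7)
8. 731.707ms @ 2 + 731.707ms (2)

note 2 onset = 2/7b = 104.53ms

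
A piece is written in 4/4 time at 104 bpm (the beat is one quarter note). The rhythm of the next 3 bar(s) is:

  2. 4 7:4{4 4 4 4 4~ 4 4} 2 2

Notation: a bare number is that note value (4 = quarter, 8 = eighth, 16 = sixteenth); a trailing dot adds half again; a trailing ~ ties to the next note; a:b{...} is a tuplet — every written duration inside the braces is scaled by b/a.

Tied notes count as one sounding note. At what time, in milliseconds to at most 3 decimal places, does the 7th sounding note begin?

note 7 onset = 44/7b = 3626.374ms

1. 0.0ms @ 0 + 1730.769ms (3)
2. 1730.769ms @ 3 + 576.923ms (1)
3. 2307.692ms @ 4 + 329.67ms (4/7)
4. 2637.363ms @ 32/7 + 329.67ms (4/7)
5. 2967.033ms @ 36/7 + 329.67ms (4/7)
6. 3296.703ms @ 40/7 + 329.67ms (4/7)
7. 3626.374ms @ 44/7 + 659.341ms (8/7)
8. 4285.714ms @ 52/7 + 329.67ms (4/7)
9. 4615.385ms @ 8 + 1153.846ms (2)
10. 5769.231ms @ 10 + 1153.846ms (2)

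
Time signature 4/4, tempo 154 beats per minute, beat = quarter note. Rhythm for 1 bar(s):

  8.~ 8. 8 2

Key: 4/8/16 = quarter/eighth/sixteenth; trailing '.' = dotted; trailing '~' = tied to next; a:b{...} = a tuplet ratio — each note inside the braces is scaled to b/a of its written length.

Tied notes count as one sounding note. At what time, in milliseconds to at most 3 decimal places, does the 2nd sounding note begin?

1. 0.0ms @ 0 + 584.416ms (3/2)
2. 584.416ms @ 3/2 + 194.805ms (1/2)
3. 779.221ms @ 2 + 779.221ms (2)

note 2 onset = 3/2b = 584.416ms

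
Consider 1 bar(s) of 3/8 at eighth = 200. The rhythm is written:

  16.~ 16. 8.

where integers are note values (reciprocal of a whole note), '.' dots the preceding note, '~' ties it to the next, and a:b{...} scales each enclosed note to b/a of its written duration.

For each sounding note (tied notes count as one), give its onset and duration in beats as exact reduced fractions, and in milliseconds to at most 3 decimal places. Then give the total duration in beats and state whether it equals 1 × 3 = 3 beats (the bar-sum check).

1) 0.0ms=0b +450.0ms=3/2b
2) 450.0ms=3/2b +450.0ms=3/2b
Σ=3b of 3 (200bpm 3/8) — PASS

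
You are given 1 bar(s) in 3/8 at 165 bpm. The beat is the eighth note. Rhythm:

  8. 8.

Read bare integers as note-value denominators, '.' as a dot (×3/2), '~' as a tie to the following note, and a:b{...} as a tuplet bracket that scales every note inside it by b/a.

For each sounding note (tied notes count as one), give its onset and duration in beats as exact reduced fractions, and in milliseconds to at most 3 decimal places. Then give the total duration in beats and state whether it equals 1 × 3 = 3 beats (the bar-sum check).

1) 0.0ms=0b +545.455ms=3/2b
2) 545.455ms=3/2b +545.455ms=3/2b
Σ=3b of 3 (165bpm 3/8) — PASS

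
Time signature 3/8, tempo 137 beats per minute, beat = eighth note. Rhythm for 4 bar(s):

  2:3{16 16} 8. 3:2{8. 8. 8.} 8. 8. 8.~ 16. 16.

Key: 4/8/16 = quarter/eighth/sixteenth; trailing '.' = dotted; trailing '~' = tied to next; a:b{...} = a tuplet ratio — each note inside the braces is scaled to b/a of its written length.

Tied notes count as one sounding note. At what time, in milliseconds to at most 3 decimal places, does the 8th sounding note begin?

1. 0.0ms @ 0 + 328.467ms (3/4)
2. 328.467ms @ 3/4 + 328.467ms (3/4)
3. 656.934ms @ 3/2 + 656.934ms (3/2)
4. 1313.869ms @ 3 + 437.956ms (1)
5. 1751.825ms @ 4 + 437.956ms (1)
6. 2189.781ms @ 5 + 437.956ms (1)
7. 2627.737ms @ 6 + 656.934ms (3/2)
8. 3284.672ms @ 15/2 + 656.934ms (3/2)
9. 3941.606ms @ 9 + 985.401ms (9/4)
10. 4927.007ms @ 45/4 + 328.467ms (3/4)

note 8 onset = 15/2b = 3284.672ms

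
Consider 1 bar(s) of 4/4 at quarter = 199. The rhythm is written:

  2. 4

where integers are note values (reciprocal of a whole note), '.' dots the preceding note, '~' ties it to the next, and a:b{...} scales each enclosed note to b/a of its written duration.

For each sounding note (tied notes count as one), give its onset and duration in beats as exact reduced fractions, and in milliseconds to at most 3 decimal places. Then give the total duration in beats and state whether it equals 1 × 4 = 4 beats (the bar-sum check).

1) 0.0ms=0b +904.523ms=3b
2) 904.523ms=3b +301.508ms=1b
Σ=4b of 4 (199bpm 4/4) — PASS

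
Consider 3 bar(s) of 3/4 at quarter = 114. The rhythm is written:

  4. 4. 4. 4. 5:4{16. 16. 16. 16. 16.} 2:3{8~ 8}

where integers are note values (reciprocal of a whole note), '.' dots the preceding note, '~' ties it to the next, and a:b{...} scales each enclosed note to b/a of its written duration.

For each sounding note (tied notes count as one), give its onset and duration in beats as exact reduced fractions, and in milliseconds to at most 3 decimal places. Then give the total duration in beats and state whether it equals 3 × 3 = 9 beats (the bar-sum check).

1) 0.0ms=0b +789.474ms=3/2b
2) 789.474ms=3/2b +789.474ms=3/2b
3) 1578.947ms=3b +789.474ms=3/2b
4) 2368.421ms=9/2b +789.474ms=3/2b
5) 3157.895ms=6b +157.895ms=3/10b
6) 3315.789ms=63/10b +157.895ms=3/10b
7) 3473.684ms=33/5b +157.895ms=3/10b
8) 3631.579ms=69/10b +157.895ms=3/10b
9) 3789.474ms=36/5b +157.895ms=3/10b
10) 3947.368ms=15/2b +789.474ms=3/2b
Σ=9b of 9 (114bpm 3/4) — PASS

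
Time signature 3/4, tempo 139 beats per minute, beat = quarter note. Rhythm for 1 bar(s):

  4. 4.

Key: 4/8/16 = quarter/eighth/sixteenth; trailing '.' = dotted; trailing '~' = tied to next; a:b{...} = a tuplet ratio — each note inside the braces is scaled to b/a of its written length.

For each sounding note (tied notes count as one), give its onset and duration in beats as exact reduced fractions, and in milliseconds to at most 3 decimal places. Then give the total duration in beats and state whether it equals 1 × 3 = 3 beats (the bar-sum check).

1) 0.0ms=0b +647.482ms=3/2b
2) 647.482ms=3/2b +647.482ms=3/2b
Σ=3b of 3 (139bpm 3/4) — PASS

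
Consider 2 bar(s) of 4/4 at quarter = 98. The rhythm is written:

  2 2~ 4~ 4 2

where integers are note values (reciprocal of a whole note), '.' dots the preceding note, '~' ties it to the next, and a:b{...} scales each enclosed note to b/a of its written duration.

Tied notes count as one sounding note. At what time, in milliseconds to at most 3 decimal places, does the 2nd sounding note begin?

note 2 onset = 2b = 1224.49ms

1. 0.0ms @ 0 + 1224.49ms (2)
2. 1224.49ms @ 2 + 2448.98ms (4)
3. 3673.469ms @ 6 + 1224.49ms (2)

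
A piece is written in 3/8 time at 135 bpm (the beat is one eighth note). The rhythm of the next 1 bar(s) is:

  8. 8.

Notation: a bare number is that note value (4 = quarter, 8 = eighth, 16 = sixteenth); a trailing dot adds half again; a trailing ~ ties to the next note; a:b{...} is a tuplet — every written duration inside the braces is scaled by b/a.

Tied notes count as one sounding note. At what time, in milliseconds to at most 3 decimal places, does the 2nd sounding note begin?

1. 0.0ms @ 0 + 666.667ms (3/2)
2. 666.667ms @ 3/2 + 666.667ms (3/2)

note 2 onset = 3/2b = 666.667ms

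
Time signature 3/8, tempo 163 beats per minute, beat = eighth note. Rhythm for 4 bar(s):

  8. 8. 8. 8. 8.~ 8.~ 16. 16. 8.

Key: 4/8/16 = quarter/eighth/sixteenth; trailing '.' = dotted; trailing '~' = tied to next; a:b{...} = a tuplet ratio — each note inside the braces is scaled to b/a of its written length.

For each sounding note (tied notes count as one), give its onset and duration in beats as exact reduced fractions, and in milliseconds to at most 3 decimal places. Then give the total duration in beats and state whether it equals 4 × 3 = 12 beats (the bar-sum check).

1) 0.0ms=0b +552.147ms=3/2b
2) 552.147ms=3/2b +552.147ms=3/2b
3) 1104.294ms=3b +552.147ms=3/2b
4) 1656.442ms=9/2b +552.147ms=3/2b
5) 2208.589ms=6b +1380.368ms=15/4b
6) 3588.957ms=39/4b +276.074ms=3/4b
7) 3865.031ms=21/2b +552.147ms=3/2b
Σ=12b of 12 (163bpm 3/8) — PASS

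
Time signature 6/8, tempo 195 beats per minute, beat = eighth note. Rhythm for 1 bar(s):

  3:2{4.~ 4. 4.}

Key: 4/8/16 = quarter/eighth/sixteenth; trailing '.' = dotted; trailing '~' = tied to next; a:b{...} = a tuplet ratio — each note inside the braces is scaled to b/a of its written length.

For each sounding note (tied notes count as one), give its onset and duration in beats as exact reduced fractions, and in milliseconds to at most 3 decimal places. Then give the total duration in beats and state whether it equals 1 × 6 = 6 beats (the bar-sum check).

1) 0.0ms=0b +1230.769ms=4b
2) 1230.769ms=4b +615.385ms=2b
Σ=6b of 6 (195bpm 6/8) — PASS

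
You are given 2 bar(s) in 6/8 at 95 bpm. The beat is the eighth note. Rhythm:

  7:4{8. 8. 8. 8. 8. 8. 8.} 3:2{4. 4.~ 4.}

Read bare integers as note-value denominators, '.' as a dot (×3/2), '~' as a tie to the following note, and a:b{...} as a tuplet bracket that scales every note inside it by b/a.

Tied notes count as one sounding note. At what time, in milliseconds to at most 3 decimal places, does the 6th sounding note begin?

note 6 onset = 30/7b = 2706.767ms

1. 0.0ms @ 0 + 541.353ms (6/7)
2. 541.353ms @ 6/7 + 541.353ms (6/7)
3. 1082.707ms @ 12/7 + 541.353ms (6/7)
4. 1624.06ms @ 18/7 + 541.353ms (6/7)
5. 2165.414ms @ 24/7 + 541.353ms (6/7)
6. 2706.767ms @ 30/7 + 541.353ms (6/7)
7. 3248.12ms @ 36/7 + 541.353ms (6/7)
8. 3789.474ms @ 6 + 1263.158ms (2)
9. 5052.632ms @ 8 + 2526.316ms (4)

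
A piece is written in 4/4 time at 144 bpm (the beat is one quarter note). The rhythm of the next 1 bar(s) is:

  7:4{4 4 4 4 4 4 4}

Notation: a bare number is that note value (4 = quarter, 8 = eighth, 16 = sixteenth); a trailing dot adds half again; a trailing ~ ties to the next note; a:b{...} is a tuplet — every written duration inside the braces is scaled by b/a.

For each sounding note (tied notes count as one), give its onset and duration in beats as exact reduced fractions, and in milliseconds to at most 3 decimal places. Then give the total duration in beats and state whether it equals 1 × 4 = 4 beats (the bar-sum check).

1) 0.0ms=0b +238.095ms=4/7b
2) 238.095ms=4/7b +238.095ms=4/7b
3) 476.19ms=8/7b +238.095ms=4/7b
4) 714.286ms=12/7b +238.095ms=4/7b
5) 952.381ms=16/7b +238.095ms=4/7b
6) 1190.476ms=20/7b +238.095ms=4/7b
7) 1428.571ms=24/7b +238.095ms=4/7b
Σ=4b of 4 (144bpm 4/4) — PASS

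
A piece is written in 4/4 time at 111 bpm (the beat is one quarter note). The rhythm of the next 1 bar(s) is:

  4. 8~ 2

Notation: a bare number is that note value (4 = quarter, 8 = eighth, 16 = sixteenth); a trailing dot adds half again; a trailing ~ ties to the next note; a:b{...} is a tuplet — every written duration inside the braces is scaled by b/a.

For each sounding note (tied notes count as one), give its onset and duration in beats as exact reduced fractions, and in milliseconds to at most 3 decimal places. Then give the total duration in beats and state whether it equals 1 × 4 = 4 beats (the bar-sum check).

1) 0.0ms=0b +810.811ms=3/2b
2) 810.811ms=3/2b +1351.351ms=5/2b
Σ=4b of 4 (111bpm 4/4) — PASS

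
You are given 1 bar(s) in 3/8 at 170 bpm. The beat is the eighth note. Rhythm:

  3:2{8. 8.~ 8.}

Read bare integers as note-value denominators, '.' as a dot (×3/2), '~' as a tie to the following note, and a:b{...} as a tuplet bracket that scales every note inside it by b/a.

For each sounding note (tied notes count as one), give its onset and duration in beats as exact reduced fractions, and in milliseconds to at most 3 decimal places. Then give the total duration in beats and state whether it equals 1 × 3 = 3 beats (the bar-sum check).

1) 0.0ms=0b +352.941ms=1b
2) 352.941ms=1b +705.882ms=2b
Σ=3b of 3 (170bpm 3/8) — PASS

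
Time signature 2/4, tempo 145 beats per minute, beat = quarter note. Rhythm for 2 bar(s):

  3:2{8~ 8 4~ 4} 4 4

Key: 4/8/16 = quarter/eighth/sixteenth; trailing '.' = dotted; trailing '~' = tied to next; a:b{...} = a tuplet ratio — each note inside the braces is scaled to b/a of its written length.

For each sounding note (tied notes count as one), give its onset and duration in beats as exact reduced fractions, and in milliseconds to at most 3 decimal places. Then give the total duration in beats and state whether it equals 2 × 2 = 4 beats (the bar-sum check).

1) 0.0ms=0b +275.862ms=2/3b
2) 275.862ms=2/3b +551.724ms=4/3b
3) 827.586ms=2b +413.793ms=1b
4) 1241.379ms=3b +413.793ms=1b
Σ=4b of 4 (145bpm 2/4) — PASS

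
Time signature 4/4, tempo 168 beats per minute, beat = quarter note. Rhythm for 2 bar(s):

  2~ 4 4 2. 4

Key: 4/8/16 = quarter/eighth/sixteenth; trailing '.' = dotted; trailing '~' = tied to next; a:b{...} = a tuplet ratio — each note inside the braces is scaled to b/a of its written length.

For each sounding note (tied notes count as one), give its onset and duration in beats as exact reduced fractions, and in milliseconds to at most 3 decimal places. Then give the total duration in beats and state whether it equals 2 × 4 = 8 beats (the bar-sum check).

1) 0.0ms=0b +1071.429ms=3b
2) 1071.429ms=3b +357.143ms=1b
3) 1428.571ms=4b +1071.429ms=3b
4) 2500.0ms=7b +357.143ms=1b
Σ=8b of 8 (168bpm 4/4) — PASS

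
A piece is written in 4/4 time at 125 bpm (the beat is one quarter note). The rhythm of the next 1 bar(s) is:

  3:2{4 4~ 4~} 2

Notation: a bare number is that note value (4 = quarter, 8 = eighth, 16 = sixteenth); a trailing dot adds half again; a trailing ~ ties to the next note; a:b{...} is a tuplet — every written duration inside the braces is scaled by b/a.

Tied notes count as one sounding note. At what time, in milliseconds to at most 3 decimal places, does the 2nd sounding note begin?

note 2 onset = 2/3b = 320.0ms

1. 0.0ms @ 0 + 320.0ms (2/3)
2. 320.0ms @ 2/3 + 1600.0ms (10/3)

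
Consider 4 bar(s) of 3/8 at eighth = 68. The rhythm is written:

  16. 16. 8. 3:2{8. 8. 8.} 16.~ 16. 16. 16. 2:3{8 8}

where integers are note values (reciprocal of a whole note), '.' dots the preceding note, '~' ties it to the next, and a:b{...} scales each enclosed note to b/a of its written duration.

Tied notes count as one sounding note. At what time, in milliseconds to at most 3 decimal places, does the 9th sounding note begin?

1. 0.0ms @ 0 + 661.765ms (3/4)
2. 661.765ms @ 3/4 + 661.765ms (3/4)
3. 1323.529ms @ 3/2 + 1323.529ms (3/2)
4. 2647.059ms @ 3 + 882.353ms (1)
5. 3529.412ms @ 4 + 882.353ms (1)
6. 4411.765ms @ 5 + 882.353ms (1)
7. 5294.118ms @ 6 + 1323.529ms (3/2)
8. 6617.647ms @ 15/2 + 661.765ms (3/4)
9. 7279.412ms @ 33/4 + 661.765ms (3/4)
10. 7941.176ms @ 9 + 1323.529ms (3/2)
11. 9264.706ms @ 21/2 + 1323.529ms (3/2)

note 9 onset = 33/4b = 7279.412ms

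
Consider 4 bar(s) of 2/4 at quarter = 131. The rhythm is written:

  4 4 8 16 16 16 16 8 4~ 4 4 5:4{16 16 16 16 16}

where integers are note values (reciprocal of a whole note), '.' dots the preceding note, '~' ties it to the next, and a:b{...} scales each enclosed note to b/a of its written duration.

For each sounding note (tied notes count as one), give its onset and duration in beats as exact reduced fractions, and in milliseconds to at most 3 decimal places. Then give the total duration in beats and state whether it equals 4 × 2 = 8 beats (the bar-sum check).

1) 0.0ms=0b +458.015ms=1b
2) 458.015ms=1b +458.015ms=1b
3) 916.031ms=2b +229.008ms=1/2b
4) 1145.038ms=5/2b +114.504ms=1/4b
5) 1259.542ms=11/4b +114.504ms=1/4b
6) 1374.046ms=3b +114.504ms=1/4b
7) 1488.55ms=13/4b +114.504ms=1/4b
8) 1603.053ms=7/2b +229.008ms=1/2b
9) 1832.061ms=4b +916.031ms=2b
10) 2748.092ms=6b +458.015ms=1b
11) 3206.107ms=7b +91.603ms=1/5b
12) 3297.71ms=36/5b +91.603ms=1/5b
13) 3389.313ms=37/5b +91.603ms=1/5b
14) 3480.916ms=38/5b +91.603ms=1/5b
15) 3572.519ms=39/5b +91.603ms=1/5b
Σ=8b of 8 (131bpm 2/4) — PASS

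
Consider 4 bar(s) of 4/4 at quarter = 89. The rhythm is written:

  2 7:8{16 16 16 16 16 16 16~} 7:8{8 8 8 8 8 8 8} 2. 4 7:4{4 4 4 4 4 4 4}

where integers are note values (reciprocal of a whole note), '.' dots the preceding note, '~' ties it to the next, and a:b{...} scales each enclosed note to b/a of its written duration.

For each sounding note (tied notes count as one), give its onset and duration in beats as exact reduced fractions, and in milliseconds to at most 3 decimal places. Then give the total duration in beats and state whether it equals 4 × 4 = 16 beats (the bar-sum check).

1) 0.0ms=0b +1348.315ms=2b
2) 1348.315ms=2b +192.616ms=2/7b
3) 1540.931ms=16/7b +192.616ms=2/7b
4) 1733.547ms=18/7b +192.616ms=2/7b
5) 1926.164ms=20/7b +192.616ms=2/7b
6) 2118.78ms=22/7b +192.616ms=2/7b
7) 2311.396ms=24/7b +192.616ms=2/7b
8) 2504.013ms=26/7b +577.849ms=6/7b
9) 3081.862ms=32/7b +385.233ms=4/7b
10) 3467.095ms=36/7b +385.233ms=4/7b
11) 3852.327ms=40/7b +385.233ms=4/7b
12) 4237.56ms=44/7b +385.233ms=4/7b
13) 4622.793ms=48/7b +385.233ms=4/7b
14) 5008.026ms=52/7b +385.233ms=4/7b
15) 5393.258ms=8b +2022.472ms=3b
16) 7415.73ms=11b +674.157ms=1b
17) 8089.888ms=12b +385.233ms=4/7b
18) 8475.12ms=88/7b +385.233ms=4/7b
19) 8860.353ms=92/7b +385.233ms=4/7b
20) 9245.586ms=96/7b +385.233ms=4/7b
21) 9630.819ms=100/7b +385.233ms=4/7b
22) 10016.051ms=104/7b +385.233ms=4/7b
23) 10401.284ms=108/7b +385.233ms=4/7b
Σ=16b of 16 (89bpm 4/4) — PASS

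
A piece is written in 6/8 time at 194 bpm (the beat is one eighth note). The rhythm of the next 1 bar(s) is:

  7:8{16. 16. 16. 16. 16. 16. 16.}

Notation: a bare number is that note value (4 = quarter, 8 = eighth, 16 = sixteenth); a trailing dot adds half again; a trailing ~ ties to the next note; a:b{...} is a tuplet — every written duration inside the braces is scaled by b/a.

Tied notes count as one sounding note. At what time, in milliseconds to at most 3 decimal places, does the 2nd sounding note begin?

1. 0.0ms @ 0 + 265.096ms (6/7)
2. 265.096ms @ 6/7 + 265.096ms (6/7)
3. 530.191ms @ 12/7 + 265.096ms (6/7)
4. 795.287ms @ 18/7 + 265.096ms (6/7)
5. 1060.383ms @ 24/7 + 265.096ms (6/7)
6. 1325.479ms @ 30/7 + 265.096ms (6/7)
7. 1590.574ms @ 36/7 + 265.096ms (6/7)

note 2 onset = 6/7b = 265.096ms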